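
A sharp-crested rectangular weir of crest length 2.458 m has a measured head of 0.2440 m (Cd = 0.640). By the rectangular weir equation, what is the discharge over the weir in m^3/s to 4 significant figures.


Approach: apply the rectangular weir equation, Q = (2/3)*Cd*L*sqrt(2g)*H^1.5.
Q = (2/3)*0.640*2.458*sqrt(2*9.81)*0.2440^1.5 = 0.5599 m^3/s
Therefore the discharge over the weir = 0.5599 m^3/s.


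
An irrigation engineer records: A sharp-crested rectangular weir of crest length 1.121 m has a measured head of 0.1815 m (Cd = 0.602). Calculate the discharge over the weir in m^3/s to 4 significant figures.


Approach: apply the rectangular weir equation, Q = (2/3)*Cd*L*sqrt(2g)*H^1.5.
Q = (2/3)*0.602*1.121*sqrt(2*9.81)*0.1815^1.5 = 0.1541 m^3/s
Therefore the discharge over the weir = 0.1541 m^3/s.


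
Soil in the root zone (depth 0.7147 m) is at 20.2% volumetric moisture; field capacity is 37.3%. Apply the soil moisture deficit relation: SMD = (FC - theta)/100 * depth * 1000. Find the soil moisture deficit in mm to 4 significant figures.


SMD = (37.3 - 20.2)/100 * 0.7147 * 1000 = 122.2 mm
Therefore the soil moisture deficit = 122.2 mm.


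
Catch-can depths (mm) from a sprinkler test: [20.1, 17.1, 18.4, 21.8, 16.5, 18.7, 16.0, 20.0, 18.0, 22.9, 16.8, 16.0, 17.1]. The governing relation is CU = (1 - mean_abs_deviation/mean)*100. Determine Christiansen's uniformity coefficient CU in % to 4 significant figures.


mean = 18.4154 mm
mean |d_i - mean| = 1.75740 mm
CU = (1 - 1.75740/18.4154)*100 = 90.46 %
Therefore Christiansen's uniformity coefficient CU = 90.46 %.


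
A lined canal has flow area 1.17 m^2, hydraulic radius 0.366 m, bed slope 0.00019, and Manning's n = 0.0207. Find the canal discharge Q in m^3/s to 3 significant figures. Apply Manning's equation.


Approach: apply Manning's equation, Q = (1/n)*A*R^(2/3)*S^(1/2).
Q = (1/0.0207) * 1.17 * 0.366^(2/3) * 0.00019^(1/2) = 0.399 m^3/s
Therefore the canal discharge Q = 0.399 m^3/s.


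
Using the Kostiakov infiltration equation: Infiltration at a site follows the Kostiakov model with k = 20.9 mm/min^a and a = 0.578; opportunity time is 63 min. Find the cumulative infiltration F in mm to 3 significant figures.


Approach: apply the Kostiakov infiltration equation, F = k*t^a.
F = 20.9 * 63^0.578 = 229 mm
Therefore the cumulative infiltration F = 229 mm.


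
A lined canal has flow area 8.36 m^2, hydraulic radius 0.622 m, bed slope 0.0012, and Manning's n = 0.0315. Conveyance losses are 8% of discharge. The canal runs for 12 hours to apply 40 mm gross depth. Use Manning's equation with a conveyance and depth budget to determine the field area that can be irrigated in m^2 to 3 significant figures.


Approach: apply Manning's equation with a conveyance and depth budget, Q = (1/n)*A*R^(2/3)*S^(1/2); Q_field = Q*(1-loss); Area = Q_field*t/(d/1000).
Step 1 — canal discharge (Manning's equation):
  Q = (1/0.0315) * 8.36 * 0.622^(2/3) * 0.0012^(1/2) = 6.6991 m^3/s
Step 2 — delivered flow: Q_field = 6.6991*(1 - 8/100) = 6.1631 m^3/s
Step 3 — volume delivered: V = 6.1631 * 12*3600 = 266250 m^3
Step 4 — area served: A = V / (depth/1000) = 266250 / 0.04 = 6660000 m^2
Therefore the field area that can be irrigated = 6660000 m^2.


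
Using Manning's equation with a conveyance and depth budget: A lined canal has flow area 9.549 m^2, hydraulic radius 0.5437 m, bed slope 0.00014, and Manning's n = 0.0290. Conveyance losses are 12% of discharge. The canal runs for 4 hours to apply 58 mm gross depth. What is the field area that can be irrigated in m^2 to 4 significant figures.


Approach: apply Manning's equation with a conveyance and depth budget, Q = (1/n)*A*R^(2/3)*S^(1/2); Q_field = Q*(1-loss); Area = Q_field*t/(d/1000).
Step 1 — canal discharge (Manning's equation):
  Q = (1/0.0290) * 9.549 * 0.5437^(2/3) * 0.00014^(1/2) = 2.59536 m^3/s
Step 2 — delivered flow: Q_field = 2.59536*(1 - 12/100) = 2.28391 m^3/s
Step 3 — volume delivered: V = 2.28391 * 4*3600 = 32888.3 m^3
Step 4 — area served: A = V / (depth/1000) = 32888.3 / 0.058 = 567000 m^2
Therefore the field area that can be irrigated = 567000 m^2.


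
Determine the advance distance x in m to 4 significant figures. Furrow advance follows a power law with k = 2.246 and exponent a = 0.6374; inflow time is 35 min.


Approach: apply the power-law advance function, x = k*t^a.
x = 2.246 * 35^0.6374 = 21.66 m
Therefore the advance distance x = 21.66 m.


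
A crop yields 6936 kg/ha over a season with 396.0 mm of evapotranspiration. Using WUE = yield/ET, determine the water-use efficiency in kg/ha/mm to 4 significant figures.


WUE = 6936 / 396.0 = 17.52 kg/ha/mm
Therefore the water-use efficiency = 17.52 kg/ha/mm.


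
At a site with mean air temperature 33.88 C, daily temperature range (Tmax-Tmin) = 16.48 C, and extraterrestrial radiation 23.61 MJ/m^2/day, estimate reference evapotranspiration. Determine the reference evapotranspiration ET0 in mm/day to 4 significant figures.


Approach: apply the Hargreaves-Samani method, ET0 = 0.0023*(Tmean+17.8)*sqrt(Tmax-Tmin)*0.408*Ra.
ET0 = 0.0023*(33.88+17.8)*sqrt(16.48)*0.408*23.61 = 4.648 mm/day
Therefore the reference evapotranspiration ET0 = 4.648 mm/day.


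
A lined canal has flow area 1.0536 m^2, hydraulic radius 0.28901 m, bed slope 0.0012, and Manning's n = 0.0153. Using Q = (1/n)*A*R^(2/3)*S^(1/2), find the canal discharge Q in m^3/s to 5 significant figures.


Q = (1/0.0153) * 1.0536 * 0.28901^(2/3) * 0.0012^(1/2) = 1.0428 m^3/s
Therefore the canal discharge Q = 1.0428 m^3/s.


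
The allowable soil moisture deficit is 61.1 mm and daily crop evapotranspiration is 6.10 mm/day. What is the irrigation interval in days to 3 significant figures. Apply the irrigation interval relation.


Approach: apply the irrigation interval relation, interval = SMD / ETc.
interval = 61.1 / 6.10 = 10.0 days
Therefore the irrigation interval = 10.0 days.


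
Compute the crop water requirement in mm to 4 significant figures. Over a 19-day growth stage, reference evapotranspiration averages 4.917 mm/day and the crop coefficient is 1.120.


Approach: apply the crop water requirement relation, CWR = ET0 * Kc * days.
CWR = 4.917 * 1.120 * 19 = 104.6 mm
Therefore the crop water requirement = 104.6 mm.


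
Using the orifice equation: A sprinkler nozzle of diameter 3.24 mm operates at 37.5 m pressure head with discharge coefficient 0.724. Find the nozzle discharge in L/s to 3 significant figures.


Approach: apply the orifice equation, Q = Cd*A*sqrt(2*g*h), A = pi*(d/2)^2.
A = pi*(3.24e-3/2)^2 = 8.2448e-06 m^2
Q = 0.724 * 8.2448e-06 * sqrt(2*9.81*37.5) * 1000 = 0.162 L/s
Therefore the nozzle discharge = 0.162 L/s.


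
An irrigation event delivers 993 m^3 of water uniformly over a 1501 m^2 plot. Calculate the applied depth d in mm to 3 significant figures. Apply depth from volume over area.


Approach: apply depth from volume over area, d = (V/A)*1000.
d = (993 / 1501) * 1000 = 662 mm
Therefore the applied depth d = 662 mm.


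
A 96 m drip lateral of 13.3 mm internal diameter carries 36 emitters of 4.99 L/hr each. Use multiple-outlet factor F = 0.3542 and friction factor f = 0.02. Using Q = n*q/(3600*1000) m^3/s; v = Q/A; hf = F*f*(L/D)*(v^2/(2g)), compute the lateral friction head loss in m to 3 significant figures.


Q = 36*4.99/(3600*1000) = 4.9900e-05 m^3/s
A = pi*(13.3e-3/2)^2 = 1.3893e-04 m^2, so v = Q/A = 0.35918 m/s
hf = 0.3542*0.02*(96/0.0133)*(0.35918^2/(2*9.81)) = 0.336 m
Therefore the lateral friction head loss = 0.336 m.


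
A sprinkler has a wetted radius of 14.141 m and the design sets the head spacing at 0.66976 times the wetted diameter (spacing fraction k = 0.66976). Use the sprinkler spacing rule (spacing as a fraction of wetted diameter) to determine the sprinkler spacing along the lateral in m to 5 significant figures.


Approach: apply the sprinkler spacing rule (spacing as a fraction of wetted diameter), S = k*(2*R).
S = 0.66976 * (2 * 14.141) = 18.942 m
Therefore the sprinkler spacing along the lateral = 18.942 m.


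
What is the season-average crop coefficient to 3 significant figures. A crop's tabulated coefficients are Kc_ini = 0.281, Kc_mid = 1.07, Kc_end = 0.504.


Approach: apply a simple seasonal average, Kc_avg = (Kc_ini + Kc_mid + Kc_end)/3.
Kc_avg = (0.281 + 1.07 + 0.504)/3 = 0.618
Therefore the season-average crop coefficient = 0.618.


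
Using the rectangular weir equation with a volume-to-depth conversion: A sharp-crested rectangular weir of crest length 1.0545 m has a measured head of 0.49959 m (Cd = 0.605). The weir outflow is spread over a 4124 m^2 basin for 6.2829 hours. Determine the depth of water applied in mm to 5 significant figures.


Approach: apply the rectangular weir equation with a volume-to-depth conversion, Q = (2/3)*Cd*L*sqrt(2g)*H^1.5; d = Q*t/A * 1000.
Step 1 — weir discharge:
  Q = (2/3)*0.605*1.0545*sqrt(2*9.81)*0.49959^1.5 = 0.6652438 m^3/s
Step 2 — volume: V = 0.6652438 * 6.2829*3600 = 15046.78 m^3
Step 3 — depth: d = V/A * 1000 = 15046.78/4124 * 1000 = 3648.6 mm
Therefore the depth of water applied = 3648.6 mm.


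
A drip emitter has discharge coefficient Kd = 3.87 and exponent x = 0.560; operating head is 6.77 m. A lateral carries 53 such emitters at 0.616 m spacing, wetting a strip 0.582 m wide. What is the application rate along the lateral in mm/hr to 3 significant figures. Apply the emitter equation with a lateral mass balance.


Approach: apply the emitter equation with a lateral mass balance, q = Kd*h^x; Q = n*q; rate = Q/(n*spacing*width).
Step 1 — single emitter flow (q = Kd*h^x):
  q = 3.87 * 6.77^0.560 = 11.294 L/hr
Step 2 — total lateral flow: Q = 53 * 11.294 = 598.57 L/hr
Step 3 — wetted area: A = 53 * 0.616 * 0.582 = 19.001 m^2
Step 4 — application rate: Q/A = 598.57/19.001 = 31.5 mm/hr
Therefore the application rate along the lateral = 31.5 mm/hr.


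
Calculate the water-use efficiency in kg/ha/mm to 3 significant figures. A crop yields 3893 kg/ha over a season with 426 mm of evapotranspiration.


Approach: apply the water-use efficiency ratio, WUE = yield/ET.
WUE = 3893 / 426 = 9.14 kg/ha/mm
Therefore the water-use efficiency = 9.14 kg/ha/mm.


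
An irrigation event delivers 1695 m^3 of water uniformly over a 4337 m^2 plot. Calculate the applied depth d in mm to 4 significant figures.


Approach: apply depth from volume over area, d = (V/A)*1000.
d = (1695 / 4337) * 1000 = 390.8 mm
Therefore the applied depth d = 390.8 mm.


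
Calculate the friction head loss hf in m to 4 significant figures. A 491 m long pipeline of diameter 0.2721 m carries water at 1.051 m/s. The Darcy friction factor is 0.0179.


Approach: apply the Darcy-Weisbach equation, hf = f*(L/D)*(v^2/(2g)).
hf = 0.0179 * (491/0.2721) * (1.051^2 / (2*9.81))
hf = 1.818 m
Therefore the friction head loss hf = 1.818 m.


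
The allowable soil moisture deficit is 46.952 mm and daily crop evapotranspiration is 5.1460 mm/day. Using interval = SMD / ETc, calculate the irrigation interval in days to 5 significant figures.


interval = 46.952 / 5.1460 = 9.1240 days
Therefore the irrigation interval = 9.1240 days.


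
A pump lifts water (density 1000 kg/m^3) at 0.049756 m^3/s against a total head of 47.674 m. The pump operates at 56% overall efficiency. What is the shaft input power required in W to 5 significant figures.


Approach: apply hydraulic power then efficiency conversion, P = rho*g*Q*H; P_in = P/eta.
Step 1 — hydraulic power (P = rho*g*Q*H):
  P = 1000 * 9.81 * 0.049756 * 47.674 = 23269.98 W
Step 2 — input power: P_in = P/eta = 23269.98 / 0.56 = 41554 W
Therefore the shaft input power required = 41554 W.


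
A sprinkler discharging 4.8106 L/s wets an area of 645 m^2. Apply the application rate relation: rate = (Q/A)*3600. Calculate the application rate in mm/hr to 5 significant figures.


rate = (4.8106 / 645) * 3600 = 26.850 mm/hr
Therefore the application rate = 26.850 mm/hr.


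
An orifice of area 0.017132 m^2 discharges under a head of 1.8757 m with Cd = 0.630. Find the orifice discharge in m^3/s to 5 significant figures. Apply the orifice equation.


Approach: apply the orifice equation, Q = Cd*A*sqrt(2*g*h).
Q = 0.630 * 0.017132 * sqrt(2*9.81*1.8757) = 0.065476 m^3/s
Therefore the orifice discharge = 0.065476 m^3/s.


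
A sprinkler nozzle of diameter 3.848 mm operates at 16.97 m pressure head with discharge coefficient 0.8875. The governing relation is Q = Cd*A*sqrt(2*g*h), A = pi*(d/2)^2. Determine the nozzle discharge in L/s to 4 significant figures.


A = pi*(3.848e-3/2)^2 = 1.16295e-05 m^2
Q = 0.8875 * 1.16295e-05 * sqrt(2*9.81*16.97) * 1000 = 0.1883 L/s
Therefore the nozzle discharge = 0.1883 L/s.


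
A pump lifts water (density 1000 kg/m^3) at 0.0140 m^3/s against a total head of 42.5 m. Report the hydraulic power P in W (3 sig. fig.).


Approach: apply the hydraulic power relation, P = rho*g*Q*H.
P = 1000 * 9.81 * 0.0140 * 42.5 = 5840 W
Therefore the hydraulic power P = 5840 W.


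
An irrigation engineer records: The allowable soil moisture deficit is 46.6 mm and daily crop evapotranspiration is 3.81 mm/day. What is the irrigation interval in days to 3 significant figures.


Approach: apply the irrigation interval relation, interval = SMD / ETc.
interval = 46.6 / 3.81 = 12.2 days
Therefore the irrigation interval = 12.2 days.


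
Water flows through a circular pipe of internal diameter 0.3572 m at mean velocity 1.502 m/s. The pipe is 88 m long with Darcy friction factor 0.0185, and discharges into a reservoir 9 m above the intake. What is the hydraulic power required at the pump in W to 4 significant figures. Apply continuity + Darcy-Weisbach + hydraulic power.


Approach: apply continuity + Darcy-Weisbach + hydraulic power, Q = A*v; hf = f*(L/D)*(v^2/(2g)); H = static + hf; P = rho*g*Q*H.
Step 1 — flow rate (continuity, Q = A*v):
  A = pi*(0.3572/2)^2 = 0.100210 m^2
  Q = 0.100210 * 1.502 = 0.150516 m^3/s
Step 2 — friction head loss (Darcy-Weisbach):
  hf = 0.0185 * (88/0.3572) * (1.502^2 / (2*9.81))
  hf = 0.524063 m
Step 3 — total head: H = 9 + 0.524063 = 9.52406 m
Step 4 — hydraulic power (P = rho*g*Q*H):
  P = 1000 * 9.81 * 0.150516 * 9.52406 = 14060 W
Therefore the hydraulic power required at the pump = 14060 W.


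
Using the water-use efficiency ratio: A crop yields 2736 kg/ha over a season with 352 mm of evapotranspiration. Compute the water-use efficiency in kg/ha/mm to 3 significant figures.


Approach: apply the water-use efficiency ratio, WUE = yield/ET.
WUE = 2736 / 352 = 7.77 kg/ha/mm
Therefore the water-use efficiency = 7.77 kg/ha/mm.


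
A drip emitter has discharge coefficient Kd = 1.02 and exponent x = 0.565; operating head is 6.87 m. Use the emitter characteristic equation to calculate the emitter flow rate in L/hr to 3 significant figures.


Approach: apply the emitter characteristic equation, q = Kd * h^x.
q = 1.02 * 6.87^0.565 = 3.03 L/hr
Therefore the emitter flow rate = 3.03 L/hr.


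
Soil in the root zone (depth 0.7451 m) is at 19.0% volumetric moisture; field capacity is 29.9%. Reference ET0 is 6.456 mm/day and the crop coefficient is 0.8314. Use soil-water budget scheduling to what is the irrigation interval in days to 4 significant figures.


Approach: apply soil-water budget scheduling, SMD = (FC-theta)/100*depth*1000; ETc = ET0*Kc; interval = SMD/ETc.
Step 1 — soil moisture deficit:
  SMD = (29.9 - 19.0)/100 * 0.7451 * 1000 = 81.2159 mm
Step 2 — daily crop ET (ETc = ET0*Kc):
  ETc = 6.456 * 0.8314 = 5.36752 mm/day
Step 3 — irrigation interval (SMD/ETc):
  interval = 81.2159 / 5.36752 = 15.13 days
Therefore the irrigation interval = 15.13 days.


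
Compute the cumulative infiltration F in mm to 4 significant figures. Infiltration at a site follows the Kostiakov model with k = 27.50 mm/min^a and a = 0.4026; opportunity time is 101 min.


Approach: apply the Kostiakov infiltration equation, F = k*t^a.
F = 27.50 * 101^0.4026 = 176.3 mm
Therefore the cumulative infiltration F = 176.3 mm.


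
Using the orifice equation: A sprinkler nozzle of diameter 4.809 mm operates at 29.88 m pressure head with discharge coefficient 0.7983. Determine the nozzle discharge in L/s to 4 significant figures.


Approach: apply the orifice equation, Q = Cd*A*sqrt(2*g*h), A = pi*(d/2)^2.
A = pi*(4.809e-3/2)^2 = 1.81635e-05 m^2
Q = 0.7983 * 1.81635e-05 * sqrt(2*9.81*29.88) * 1000 = 0.3511 L/s
Therefore the nozzle discharge = 0.3511 L/s.


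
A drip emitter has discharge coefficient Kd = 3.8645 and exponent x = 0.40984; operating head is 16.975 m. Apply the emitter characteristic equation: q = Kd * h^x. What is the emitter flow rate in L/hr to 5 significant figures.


q = 3.8645 * 16.975^0.40984 = 12.334 L/hr
Therefore the emitter flow rate = 12.334 L/hr.


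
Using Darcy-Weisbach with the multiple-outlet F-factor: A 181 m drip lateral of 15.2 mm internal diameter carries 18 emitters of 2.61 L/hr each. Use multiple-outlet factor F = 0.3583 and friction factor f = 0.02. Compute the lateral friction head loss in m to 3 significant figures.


Approach: apply Darcy-Weisbach with the multiple-outlet F-factor, Q = n*q/(3600*1000) m^3/s; v = Q/A; hf = F*f*(L/D)*(v^2/(2g)).
Q = 18*2.61/(3600*1000) = 1.3050e-05 m^3/s
A = pi*(15.2e-3/2)^2 = 1.8146e-04 m^2, so v = Q/A = 0.071917 m/s
hf = 0.3583*0.02*(181/0.0152)*(0.071917^2/(2*9.81)) = 0.0225 m
Therefore the lateral friction head loss = 0.0225 m.


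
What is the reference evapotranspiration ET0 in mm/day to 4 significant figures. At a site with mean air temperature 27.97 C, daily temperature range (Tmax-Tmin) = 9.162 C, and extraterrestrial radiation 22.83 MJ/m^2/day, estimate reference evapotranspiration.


Approach: apply the Hargreaves-Samani method, ET0 = 0.0023*(Tmean+17.8)*sqrt(Tmax-Tmin)*0.408*Ra.
ET0 = 0.0023*(27.97+17.8)*sqrt(9.162)*0.408*22.83 = 2.968 mm/day
Therefore the reference evapotranspiration ET0 = 2.968 mm/day.


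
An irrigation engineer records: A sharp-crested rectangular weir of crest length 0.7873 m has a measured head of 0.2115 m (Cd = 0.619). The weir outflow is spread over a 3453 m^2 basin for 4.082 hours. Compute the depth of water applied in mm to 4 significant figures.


Approach: apply the rectangular weir equation with a volume-to-depth conversion, Q = (2/3)*Cd*L*sqrt(2g)*H^1.5; d = Q*t/A * 1000.
Step 1 — weir discharge:
  Q = (2/3)*0.619*0.7873*sqrt(2*9.81)*0.2115^1.5 = 0.139976 m^3/s
Step 2 — volume: V = 0.139976 * 4.082*3600 = 2056.98 m^3
Step 3 — depth: d = V/A * 1000 = 2056.98/3453 * 1000 = 595.7 mm
Therefore the depth of water applied = 595.7 mm.


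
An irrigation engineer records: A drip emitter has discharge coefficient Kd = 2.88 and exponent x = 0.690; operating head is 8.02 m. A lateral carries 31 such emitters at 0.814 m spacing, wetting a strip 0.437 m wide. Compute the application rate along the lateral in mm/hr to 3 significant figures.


Approach: apply the emitter equation with a lateral mass balance, q = Kd*h^x; Q = n*q; rate = Q/(n*spacing*width).
Step 1 — single emitter flow (q = Kd*h^x):
  q = 2.88 * 8.02^0.690 = 12.114 L/hr
Step 2 — total lateral flow: Q = 31 * 12.114 = 375.52 L/hr
Step 3 — wetted area: A = 31 * 0.814 * 0.437 = 11.027 m^2
Step 4 — application rate: Q/A = 375.52/11.027 = 34.1 mm/hr
Therefore the application rate along the lateral = 34.1 mm/hr.


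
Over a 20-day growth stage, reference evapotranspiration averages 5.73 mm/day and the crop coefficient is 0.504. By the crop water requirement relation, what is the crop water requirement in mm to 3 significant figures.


Approach: apply the crop water requirement relation, CWR = ET0 * Kc * days.
CWR = 5.73 * 0.504 * 20 = 57.8 mm
Therefore the crop water requirement = 57.8 mm.


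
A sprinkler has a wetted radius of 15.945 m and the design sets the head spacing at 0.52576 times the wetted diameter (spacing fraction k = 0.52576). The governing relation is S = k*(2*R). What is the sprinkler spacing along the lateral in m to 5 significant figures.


S = 0.52576 * (2 * 15.945) = 16.766 m
Therefore the sprinkler spacing along the lateral = 16.766 m.


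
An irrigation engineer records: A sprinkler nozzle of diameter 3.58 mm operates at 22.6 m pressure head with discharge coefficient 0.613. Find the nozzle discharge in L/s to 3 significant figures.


Approach: apply the orifice equation, Q = Cd*A*sqrt(2*g*h), A = pi*(d/2)^2.
A = pi*(3.58e-3/2)^2 = 1.0066e-05 m^2
Q = 0.613 * 1.0066e-05 * sqrt(2*9.81*22.6) * 1000 = 0.130 L/s
Therefore the nozzle discharge = 0.130 L/s.


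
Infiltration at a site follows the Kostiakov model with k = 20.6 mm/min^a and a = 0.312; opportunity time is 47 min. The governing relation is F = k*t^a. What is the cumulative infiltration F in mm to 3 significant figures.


F = 20.6 * 47^0.312 = 68.5 mm
Therefore the cumulative infiltration F = 68.5 mm.


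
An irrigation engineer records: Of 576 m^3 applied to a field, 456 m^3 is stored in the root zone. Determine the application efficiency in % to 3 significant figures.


Approach: apply the application efficiency ratio, Ea = (stored/applied)*100.
Ea = (456/576)*100 = 79.2 %
Therefore the application efficiency = 79.2 %.


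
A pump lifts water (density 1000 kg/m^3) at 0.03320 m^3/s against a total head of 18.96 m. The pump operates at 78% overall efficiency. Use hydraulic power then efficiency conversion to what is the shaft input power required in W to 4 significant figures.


Approach: apply hydraulic power then efficiency conversion, P = rho*g*Q*H; P_in = P/eta.
Step 1 — hydraulic power (P = rho*g*Q*H):
  P = 1000 * 9.81 * 0.03320 * 18.96 = 6175.12 W
Step 2 — input power: P_in = P/eta = 6175.12 / 0.78 = 7917 W
Therefore the shaft input power required = 7917 W.


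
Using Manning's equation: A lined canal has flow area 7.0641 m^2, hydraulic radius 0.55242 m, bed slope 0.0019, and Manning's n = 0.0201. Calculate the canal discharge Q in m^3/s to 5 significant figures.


Approach: apply Manning's equation, Q = (1/n)*A*R^(2/3)*S^(1/2).
Q = (1/0.0201) * 7.0641 * 0.55242^(2/3) * 0.0019^(1/2) = 10.314 m^3/s
Therefore the canal discharge Q = 10.314 m^3/s.


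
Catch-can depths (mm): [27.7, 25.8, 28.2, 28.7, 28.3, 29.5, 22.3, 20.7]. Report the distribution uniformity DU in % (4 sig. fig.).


Approach: apply the low-quarter distribution uniformity, DU = (mean of lowest quarter of readings / overall mean)*100.
sorted lowest 2 of 8: [20.7, 22.3] -> mean = 21.5000 mm
overall mean = 26.4000 mm
DU = (21.5000/26.4000)*100 = 81.44 %
Therefore the distribution uniformity DU = 81.44 %.


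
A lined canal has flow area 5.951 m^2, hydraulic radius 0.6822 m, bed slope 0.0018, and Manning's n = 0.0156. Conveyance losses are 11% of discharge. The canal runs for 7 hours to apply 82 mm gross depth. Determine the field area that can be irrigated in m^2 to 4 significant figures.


Approach: apply Manning's equation with a conveyance and depth budget, Q = (1/n)*A*R^(2/3)*S^(1/2); Q_field = Q*(1-loss); Area = Q_field*t/(d/1000).
Step 1 — canal discharge (Manning's equation):
  Q = (1/0.0156) * 5.951 * 0.6822^(2/3) * 0.0018^(1/2) = 12.5423 m^3/s
Step 2 — delivered flow: Q_field = 12.5423*(1 - 11/100) = 11.1626 m^3/s
Step 3 — volume delivered: V = 11.1626 * 7*3600 = 281298 m^3
Step 4 — area served: A = V / (depth/1000) = 281298 / 0.082 = 3430000 m^2
Therefore the field area that can be irrigated = 3430000 m^2.


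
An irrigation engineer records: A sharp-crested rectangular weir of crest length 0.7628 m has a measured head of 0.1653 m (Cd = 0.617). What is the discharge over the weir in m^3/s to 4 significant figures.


Approach: apply the rectangular weir equation, Q = (2/3)*Cd*L*sqrt(2g)*H^1.5.
Q = (2/3)*0.617*0.7628*sqrt(2*9.81)*0.1653^1.5 = 0.09340 m^3/s
Therefore the discharge over the weir = 0.09340 m^3/s.


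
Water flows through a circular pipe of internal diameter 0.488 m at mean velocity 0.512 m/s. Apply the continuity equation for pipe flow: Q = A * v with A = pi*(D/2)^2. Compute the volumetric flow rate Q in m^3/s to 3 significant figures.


A = pi*(0.488/2)^2 = 0.18704 m^2
Q = 0.18704 * 0.512 = 0.0958 m^3/s
Therefore the volumetric flow rate Q = 0.0958 m^3/s.


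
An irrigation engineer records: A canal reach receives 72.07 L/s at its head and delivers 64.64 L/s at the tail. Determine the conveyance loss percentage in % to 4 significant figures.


Approach: apply the conveyance loss ratio, loss% = ((Q_head - Q_tail)/Q_head)*100.
loss = ((72.07 - 64.64)/72.07)*100 = 10.31 %
Therefore the conveyance loss percentage = 10.31 %.


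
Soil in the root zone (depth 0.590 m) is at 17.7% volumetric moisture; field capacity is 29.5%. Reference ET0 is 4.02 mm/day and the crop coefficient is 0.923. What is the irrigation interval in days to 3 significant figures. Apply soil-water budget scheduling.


Approach: apply soil-water budget scheduling, SMD = (FC-theta)/100*depth*1000; ETc = ET0*Kc; interval = SMD/ETc.
Step 1 — soil moisture deficit:
  SMD = (29.5 - 17.7)/100 * 0.590 * 1000 = 69.620 mm
Step 2 — daily crop ET (ETc = ET0*Kc):
  ETc = 4.02 * 0.923 = 3.7105 mm/day
Step 3 — irrigation interval (SMD/ETc):
  interval = 69.620 / 3.7105 = 18.8 days
Therefore the irrigation interval = 18.8 days.


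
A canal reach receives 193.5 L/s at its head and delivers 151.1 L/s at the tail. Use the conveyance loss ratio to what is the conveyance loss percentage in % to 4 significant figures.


Approach: apply the conveyance loss ratio, loss% = ((Q_head - Q_tail)/Q_head)*100.
loss = ((193.5 - 151.1)/193.5)*100 = 21.91 %
Therefore the conveyance loss percentage = 21.91 %.


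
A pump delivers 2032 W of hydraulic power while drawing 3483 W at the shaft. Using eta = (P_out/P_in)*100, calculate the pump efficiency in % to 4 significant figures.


eta = (2032 / 3483) * 100 = 58.34 %
Therefore the pump efficiency = 58.34 %.


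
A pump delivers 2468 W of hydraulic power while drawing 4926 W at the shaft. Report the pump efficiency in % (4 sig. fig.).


Approach: apply the efficiency ratio, eta = (P_out/P_in)*100.
eta = (2468 / 4926) * 100 = 50.10 %
Therefore the pump efficiency = 50.10 %.


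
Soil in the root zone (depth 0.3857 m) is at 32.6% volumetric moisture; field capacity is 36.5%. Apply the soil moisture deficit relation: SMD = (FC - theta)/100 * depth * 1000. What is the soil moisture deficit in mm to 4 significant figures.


SMD = (36.5 - 32.6)/100 * 0.3857 * 1000 = 15.04 mm
Therefore the soil moisture deficit = 15.04 mm.


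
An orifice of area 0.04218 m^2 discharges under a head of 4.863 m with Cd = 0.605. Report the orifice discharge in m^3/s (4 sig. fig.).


Approach: apply the orifice equation, Q = Cd*A*sqrt(2*g*h).
Q = 0.605 * 0.04218 * sqrt(2*9.81*4.863) = 0.2493 m^3/s
Therefore the orifice discharge = 0.2493 m^3/s.


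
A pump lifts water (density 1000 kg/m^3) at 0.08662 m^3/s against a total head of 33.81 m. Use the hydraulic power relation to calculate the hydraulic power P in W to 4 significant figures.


Approach: apply the hydraulic power relation, P = rho*g*Q*H.
P = 1000 * 9.81 * 0.08662 * 33.81 = 28730 W
Therefore the hydraulic power P = 28730 W.


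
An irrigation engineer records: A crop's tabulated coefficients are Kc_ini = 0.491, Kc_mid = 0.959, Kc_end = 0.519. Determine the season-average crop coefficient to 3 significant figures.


Approach: apply a simple seasonal average, Kc_avg = (Kc_ini + Kc_mid + Kc_end)/3.
Kc_avg = (0.491 + 0.959 + 0.519)/3 = 0.656
Therefore the season-average crop coefficient = 0.656.


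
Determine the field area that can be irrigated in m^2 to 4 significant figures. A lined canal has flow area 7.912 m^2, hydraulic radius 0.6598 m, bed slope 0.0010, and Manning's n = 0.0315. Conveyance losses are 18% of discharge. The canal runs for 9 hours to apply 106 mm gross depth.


Approach: apply Manning's equation with a conveyance and depth budget, Q = (1/n)*A*R^(2/3)*S^(1/2); Q_field = Q*(1-loss); Area = Q_field*t/(d/1000).
Step 1 — canal discharge (Manning's equation):
  Q = (1/0.0315) * 7.912 * 0.6598^(2/3) * 0.0010^(1/2) = 6.01983 m^3/s
Step 2 — delivered flow: Q_field = 6.01983*(1 - 18/100) = 4.93626 m^3/s
Step 3 — volume delivered: V = 4.93626 * 9*3600 = 159935 m^3
Step 4 — area served: A = V / (depth/1000) = 159935 / 0.106 = 1509000 m^2
Therefore the field area that can be irrigated = 1509000 m^2.


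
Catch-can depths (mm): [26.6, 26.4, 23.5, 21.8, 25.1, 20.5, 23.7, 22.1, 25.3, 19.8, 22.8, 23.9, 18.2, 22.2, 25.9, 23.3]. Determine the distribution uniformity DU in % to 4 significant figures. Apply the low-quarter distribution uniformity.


Approach: apply the low-quarter distribution uniformity, DU = (mean of lowest quarter of readings / overall mean)*100.
sorted lowest 4 of 16: [18.2, 19.8, 20.5, 21.8] -> mean = 20.0750 mm
overall mean = 23.1938 mm
DU = (20.0750/23.1938)*100 = 86.55 %
Therefore the distribution uniformity DU = 86.55 %.


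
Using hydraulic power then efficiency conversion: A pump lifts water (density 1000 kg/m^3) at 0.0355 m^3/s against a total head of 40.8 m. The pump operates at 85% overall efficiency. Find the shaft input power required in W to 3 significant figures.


Approach: apply hydraulic power then efficiency conversion, P = rho*g*Q*H; P_in = P/eta.
Step 1 — hydraulic power (P = rho*g*Q*H):
  P = 1000 * 9.81 * 0.0355 * 40.8 = 14209 W
Step 2 — input power: P_in = P/eta = 14209 / 0.85 = 16700 W
Therefore the shaft input power required = 16700 W.


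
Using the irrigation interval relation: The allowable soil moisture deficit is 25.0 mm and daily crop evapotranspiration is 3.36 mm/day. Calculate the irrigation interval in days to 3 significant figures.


Approach: apply the irrigation interval relation, interval = SMD / ETc.
interval = 25.0 / 3.36 = 7.44 days
Therefore the irrigation interval = 7.44 days.


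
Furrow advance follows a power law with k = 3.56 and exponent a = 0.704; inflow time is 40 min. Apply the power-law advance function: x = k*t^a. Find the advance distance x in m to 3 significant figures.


x = 3.56 * 40^0.704 = 47.8 m
Therefore the advance distance x = 47.8 m.


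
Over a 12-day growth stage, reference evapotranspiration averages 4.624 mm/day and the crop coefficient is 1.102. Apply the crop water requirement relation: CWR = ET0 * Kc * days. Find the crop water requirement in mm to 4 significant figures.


CWR = 4.624 * 1.102 * 12 = 61.15 mm
Therefore the crop water requirement = 61.15 mm.


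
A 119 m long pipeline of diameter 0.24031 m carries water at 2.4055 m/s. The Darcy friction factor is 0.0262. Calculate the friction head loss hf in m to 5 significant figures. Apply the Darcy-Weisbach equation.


Approach: apply the Darcy-Weisbach equation, hf = f*(L/D)*(v^2/(2g)).
hf = 0.0262 * (119/0.24031) * (2.4055^2 / (2*9.81))
hf = 3.8264 m
Therefore the friction head loss hf = 3.8264 m.


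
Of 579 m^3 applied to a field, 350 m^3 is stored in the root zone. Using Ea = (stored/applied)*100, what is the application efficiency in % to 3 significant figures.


Ea = (350/579)*100 = 60.4 %
Therefore the application efficiency = 60.4 %.


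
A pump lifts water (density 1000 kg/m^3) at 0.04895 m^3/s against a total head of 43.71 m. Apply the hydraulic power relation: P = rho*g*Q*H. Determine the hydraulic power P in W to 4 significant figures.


P = 1000 * 9.81 * 0.04895 * 43.71 = 20990 W
Therefore the hydraulic power P = 20990 W.


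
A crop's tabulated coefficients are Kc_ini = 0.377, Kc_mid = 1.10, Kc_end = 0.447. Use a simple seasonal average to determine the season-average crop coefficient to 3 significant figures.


Approach: apply a simple seasonal average, Kc_avg = (Kc_ini + Kc_mid + Kc_end)/3.
Kc_avg = (0.377 + 1.10 + 0.447)/3 = 0.641
Therefore the season-average crop coefficient = 0.641.


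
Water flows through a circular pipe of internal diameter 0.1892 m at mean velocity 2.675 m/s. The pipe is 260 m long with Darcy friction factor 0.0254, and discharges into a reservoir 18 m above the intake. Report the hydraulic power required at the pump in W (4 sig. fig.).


Approach: apply continuity + Darcy-Weisbach + hydraulic power, Q = A*v; hf = f*(L/D)*(v^2/(2g)); H = static + hf; P = rho*g*Q*H.
Step 1 — flow rate (continuity, Q = A*v):
  A = pi*(0.1892/2)^2 = 0.0281146 m^2
  Q = 0.0281146 * 2.675 = 0.0752066 m^3/s
Step 2 — friction head loss (Darcy-Weisbach):
  hf = 0.0254 * (260/0.1892) * (2.675^2 / (2*9.81))
  hf = 12.7302 m
Step 3 — total head: H = 18 + 12.7302 = 30.7302 m
Step 4 — hydraulic power (P = rho*g*Q*H):
  P = 1000 * 9.81 * 0.0752066 * 30.7302 = 22670 W
Therefore the hydraulic power required at the pump = 22670 W.


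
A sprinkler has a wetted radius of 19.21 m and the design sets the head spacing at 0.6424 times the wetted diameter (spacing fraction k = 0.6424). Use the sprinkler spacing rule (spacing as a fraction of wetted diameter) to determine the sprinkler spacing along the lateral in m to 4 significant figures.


Approach: apply the sprinkler spacing rule (spacing as a fraction of wetted diameter), S = k*(2*R).
S = 0.6424 * (2 * 19.21) = 24.68 m
Therefore the sprinkler spacing along the lateral = 24.68 m.


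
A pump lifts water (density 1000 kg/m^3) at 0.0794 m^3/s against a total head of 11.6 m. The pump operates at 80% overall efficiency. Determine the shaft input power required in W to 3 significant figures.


Approach: apply hydraulic power then efficiency conversion, P = rho*g*Q*H; P_in = P/eta.
Step 1 — hydraulic power (P = rho*g*Q*H):
  P = 1000 * 9.81 * 0.0794 * 11.6 = 9035.4 W
Step 2 — input power: P_in = P/eta = 9035.4 / 0.8 = 11300 W
Therefore the shaft input power required = 11300 W.


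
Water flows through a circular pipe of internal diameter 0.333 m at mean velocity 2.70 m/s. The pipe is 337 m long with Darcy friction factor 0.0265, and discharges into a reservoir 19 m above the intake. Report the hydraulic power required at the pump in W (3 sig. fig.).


Approach: apply continuity + Darcy-Weisbach + hydraulic power, Q = A*v; hf = f*(L/D)*(v^2/(2g)); H = static + hf; P = rho*g*Q*H.
Step 1 — flow rate (continuity, Q = A*v):
  A = pi*(0.333/2)^2 = 0.087092 m^2
  Q = 0.087092 * 2.70 = 0.23515 m^3/s
Step 2 — friction head loss (Darcy-Weisbach):
  hf = 0.0265 * (337/0.333) * (2.70^2 / (2*9.81))
  hf = 9.9646 m
Step 3 — total head: H = 19 + 9.9646 = 28.965 m
Step 4 — hydraulic power (P = rho*g*Q*H):
  P = 1000 * 9.81 * 0.23515 * 28.965 = 66800 W
Therefore the hydraulic power required at the pump = 66800 W.


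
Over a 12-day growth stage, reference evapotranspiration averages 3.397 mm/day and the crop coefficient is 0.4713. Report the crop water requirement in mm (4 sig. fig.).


Approach: apply the crop water requirement relation, CWR = ET0 * Kc * days.
CWR = 3.397 * 0.4713 * 12 = 19.21 mm
Therefore the crop water requirement = 19.21 mm.


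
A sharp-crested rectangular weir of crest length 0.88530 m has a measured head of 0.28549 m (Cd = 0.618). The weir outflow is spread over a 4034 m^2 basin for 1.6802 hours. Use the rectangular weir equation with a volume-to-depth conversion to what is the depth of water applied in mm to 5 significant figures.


Approach: apply the rectangular weir equation with a volume-to-depth conversion, Q = (2/3)*Cd*L*sqrt(2g)*H^1.5; d = Q*t/A * 1000.
Step 1 — weir discharge:
  Q = (2/3)*0.618*0.88530*sqrt(2*9.81)*0.28549^1.5 = 0.2464470 m^3/s
Step 2 — volume: V = 0.2464470 * 1.6802*3600 = 1490.689 m^3
Step 3 — depth: d = V/A * 1000 = 1490.689/4034 * 1000 = 369.53 mm
Therefore the depth of water applied = 369.53 mm.


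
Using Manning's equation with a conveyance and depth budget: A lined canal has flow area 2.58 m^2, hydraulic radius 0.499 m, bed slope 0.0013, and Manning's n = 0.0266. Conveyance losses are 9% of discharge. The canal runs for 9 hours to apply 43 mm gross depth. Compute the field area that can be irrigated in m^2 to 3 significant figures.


Approach: apply Manning's equation with a conveyance and depth budget, Q = (1/n)*A*R^(2/3)*S^(1/2); Q_field = Q*(1-loss); Area = Q_field*t/(d/1000).
Step 1 — canal discharge (Manning's equation):
  Q = (1/0.0266) * 2.58 * 0.499^(2/3) * 0.0013^(1/2) = 2.2001 m^3/s
Step 2 — delivered flow: Q_field = 2.2001*(1 - 9/100) = 2.0021 m^3/s
Step 3 — volume delivered: V = 2.0021 * 9*3600 = 64868 m^3
Step 4 — area served: A = V / (depth/1000) = 64868 / 0.043 = 1510000 m^2
Therefore the field area that can be irrigated = 1510000 m^2.


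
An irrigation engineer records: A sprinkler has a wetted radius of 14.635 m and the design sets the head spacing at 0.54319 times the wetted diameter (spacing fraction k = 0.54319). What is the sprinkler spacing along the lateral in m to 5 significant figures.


Approach: apply the sprinkler spacing rule (spacing as a fraction of wetted diameter), S = k*(2*R).
S = 0.54319 * (2 * 14.635) = 15.899 m
Therefore the sprinkler spacing along the lateral = 15.899 m.


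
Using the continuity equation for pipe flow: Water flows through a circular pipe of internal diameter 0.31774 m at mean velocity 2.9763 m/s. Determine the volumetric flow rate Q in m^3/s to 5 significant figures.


Approach: apply the continuity equation for pipe flow, Q = A * v with A = pi*(D/2)^2.
A = pi*(0.31774/2)^2 = 0.07929278 m^2
Q = 0.07929278 * 2.9763 = 0.23600 m^3/s
Therefore the volumetric flow rate Q = 0.23600 m^3/s.


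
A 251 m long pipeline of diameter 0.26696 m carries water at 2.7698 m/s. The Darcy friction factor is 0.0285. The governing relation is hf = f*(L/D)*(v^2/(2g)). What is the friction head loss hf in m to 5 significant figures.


hf = 0.0285 * (251/0.26696) * (2.7698^2 / (2*9.81))
hf = 10.478 m
Therefore the friction head loss hf = 10.478 m.


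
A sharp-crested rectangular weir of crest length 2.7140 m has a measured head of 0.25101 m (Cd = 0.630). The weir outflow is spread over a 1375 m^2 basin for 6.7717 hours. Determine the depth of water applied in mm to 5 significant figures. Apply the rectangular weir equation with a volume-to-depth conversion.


Approach: apply the rectangular weir equation with a volume-to-depth conversion, Q = (2/3)*Cd*L*sqrt(2g)*H^1.5; d = Q*t/A * 1000.
Step 1 — weir discharge:
  Q = (2/3)*0.630*2.7140*sqrt(2*9.81)*0.25101^1.5 = 0.6349583 m^3/s
Step 2 — volume: V = 0.6349583 * 6.7717*3600 = 15479.09 m^3
Step 3 — depth: d = V/A * 1000 = 15479.09/1375 * 1000 = 11258 mm
Therefore the depth of water applied = 11258 mm.


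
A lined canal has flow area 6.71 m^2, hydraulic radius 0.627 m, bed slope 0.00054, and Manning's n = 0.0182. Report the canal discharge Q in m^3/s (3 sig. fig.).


Approach: apply Manning's equation, Q = (1/n)*A*R^(2/3)*S^(1/2).
Q = (1/0.0182) * 6.71 * 0.627^(2/3) * 0.00054^(1/2) = 6.28 m^3/s
Therefore the canal discharge Q = 6.28 m^3/s.


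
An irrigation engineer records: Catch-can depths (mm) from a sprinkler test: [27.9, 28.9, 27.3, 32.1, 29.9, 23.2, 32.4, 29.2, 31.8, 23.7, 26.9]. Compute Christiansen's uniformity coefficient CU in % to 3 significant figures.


Approach: apply Christiansen's uniformity coefficient, CU = (1 - mean_abs_deviation/mean)*100.
mean = 28.482 mm
mean |d_i - mean| = 2.4380 mm
CU = (1 - 2.4380/28.482)*100 = 91.4 %
Therefore Christiansen's uniformity coefficient CU = 91.4 %.


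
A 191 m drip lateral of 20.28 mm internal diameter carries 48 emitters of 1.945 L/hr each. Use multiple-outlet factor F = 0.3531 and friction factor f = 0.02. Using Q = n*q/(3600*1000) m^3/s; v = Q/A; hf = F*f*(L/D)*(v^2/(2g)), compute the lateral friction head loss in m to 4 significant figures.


Q = 48*1.945/(3600*1000) = 2.59333e-05 m^3/s
A = pi*(20.28e-3/2)^2 = 3.23017e-04 m^2, so v = Q/A = 0.0802847 m/s
hf = 0.3531*0.02*(191/0.02028)*(0.0802847^2/(2*9.81)) = 0.02185 m
Therefore the lateral friction head loss = 0.02185 m.


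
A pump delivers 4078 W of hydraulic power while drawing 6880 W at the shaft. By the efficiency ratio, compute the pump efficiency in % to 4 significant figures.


Approach: apply the efficiency ratio, eta = (P_out/P_in)*100.
eta = (4078 / 6880) * 100 = 59.27 %
Therefore the pump efficiency = 59.27 %.
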